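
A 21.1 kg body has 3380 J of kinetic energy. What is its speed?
v = √(2·KE/m) = √(2·3380/21.1) = 17.9 m/s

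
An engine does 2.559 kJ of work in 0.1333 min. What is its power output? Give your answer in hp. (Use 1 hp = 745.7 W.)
Convert to SI: W = 2559.0 J, t = 7.998 s
P = W/t = 2559.0/7.998 = 319.955 W = 0.4291 hp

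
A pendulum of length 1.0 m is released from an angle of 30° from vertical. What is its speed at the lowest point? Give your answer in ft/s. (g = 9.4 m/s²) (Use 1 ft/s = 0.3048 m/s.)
h = L(1 − cosθ) = 1.0(1 − cos30°) = 0.133975 m
v = √(2gh) = √(2·9.4·0.133975) = 1.58705 m/s = 5.207 ft/s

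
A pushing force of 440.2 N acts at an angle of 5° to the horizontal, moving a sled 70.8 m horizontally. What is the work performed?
W = F·d·cosθ = (440.2)(70.8)cos(5°) = 31050 J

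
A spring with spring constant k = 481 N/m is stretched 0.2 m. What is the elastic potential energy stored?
PE = ½kx² = ½(481)(0.2)² = 9.62 J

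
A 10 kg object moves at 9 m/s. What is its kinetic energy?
KE = ½mv² = ½(10)(9)² = 405.0 J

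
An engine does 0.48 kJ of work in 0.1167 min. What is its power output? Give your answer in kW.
Convert to SI: W = 480.0 J, t = 7.002 s
P = W/t = 480.0/7.002 = 68.5518 W = 0.06855 kW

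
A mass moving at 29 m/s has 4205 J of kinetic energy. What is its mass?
m = 2·KE/v² = 2·4205/(29)² = 10.0 kg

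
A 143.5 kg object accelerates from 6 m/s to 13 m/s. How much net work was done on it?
W = ΔKE = ½m(v₂² − v₁²) = ½(143.5)(13² − 6²) = 9542.75 J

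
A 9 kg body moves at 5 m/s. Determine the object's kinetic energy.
KE = ½mv² = ½(9)(5)² = 112.5 J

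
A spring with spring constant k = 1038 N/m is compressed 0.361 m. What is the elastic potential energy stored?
PE = ½kx² = ½(1038)(0.361)² = 67.64 J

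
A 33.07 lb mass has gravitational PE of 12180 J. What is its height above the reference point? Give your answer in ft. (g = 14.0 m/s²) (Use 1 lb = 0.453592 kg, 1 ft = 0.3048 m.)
Convert to SI: m = 15.0003 kg, PE = 12180.0 J
h = PE/(mg) = 12180.0/(15.0003·14.0) = 57.9989 m = 190.3 ft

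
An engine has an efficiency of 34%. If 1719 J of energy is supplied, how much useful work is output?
W_out = η·W_in = 0.34·1719 = 584.46 J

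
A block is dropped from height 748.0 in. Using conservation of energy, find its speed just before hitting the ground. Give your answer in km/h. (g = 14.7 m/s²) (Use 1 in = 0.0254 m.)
Convert to SI: h = 18.9992 m
mgh = ½mv² ⇒ v = √(2gh) = √(2·14.7·18.9992) = 23.6342 m/s = 85.08 km/h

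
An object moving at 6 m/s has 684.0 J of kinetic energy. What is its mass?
m = 2·KE/v² = 2·684.0/(6)² = 38.0 kg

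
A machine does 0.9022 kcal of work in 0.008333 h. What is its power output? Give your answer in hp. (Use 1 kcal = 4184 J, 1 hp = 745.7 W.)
Convert to SI: W = 3774.8 J, t = 29.9988 s
P = W/t = 3774.8/29.9988 = 125.832 W = 0.1687 hp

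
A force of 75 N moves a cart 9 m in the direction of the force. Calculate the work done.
W = F·d = (75)(9) = 675.0 J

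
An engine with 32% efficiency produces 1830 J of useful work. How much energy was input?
W_in = W_out/η = 1830/0.32 = 5719 J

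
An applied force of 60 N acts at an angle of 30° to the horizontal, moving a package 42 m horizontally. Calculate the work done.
W = F·d·cosθ = (60)(42)cos(30°) = 2182 J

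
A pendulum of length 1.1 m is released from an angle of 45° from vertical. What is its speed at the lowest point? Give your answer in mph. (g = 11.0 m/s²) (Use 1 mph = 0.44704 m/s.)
h = L(1 − cosθ) = 1.1(1 − cos45°) = 0.322183 m
v = √(2gh) = √(2·11.0·0.322183) = 2.66233 m/s = 5.955 mph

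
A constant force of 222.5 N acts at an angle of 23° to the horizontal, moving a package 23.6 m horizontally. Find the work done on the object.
W = F·d·cosθ = (222.5)(23.6)cos(23°) = 4834 J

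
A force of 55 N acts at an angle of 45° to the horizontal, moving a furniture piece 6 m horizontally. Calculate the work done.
W = F·d·cosθ = (55)(6)cos(45°) = 233.3 J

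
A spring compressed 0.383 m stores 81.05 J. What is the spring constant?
k = 2·PE/x² = 2·81.05/(0.383)² = 1105 N/m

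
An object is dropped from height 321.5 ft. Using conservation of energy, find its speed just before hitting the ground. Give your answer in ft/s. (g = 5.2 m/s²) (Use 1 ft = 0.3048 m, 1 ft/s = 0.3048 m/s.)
Convert to SI: h = 97.9932 m
mgh = ½mv² ⇒ v = √(2gh) = √(2·5.2·97.9932) = 31.9238 m/s = 104.7 ft/s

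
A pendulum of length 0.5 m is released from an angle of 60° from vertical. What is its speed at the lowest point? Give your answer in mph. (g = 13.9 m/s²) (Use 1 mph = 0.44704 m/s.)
h = L(1 − cosθ) = 0.5(1 − cos60°) = 0.25 m
v = √(2gh) = √(2·13.9·0.25) = 2.63629 m/s = 5.897 mph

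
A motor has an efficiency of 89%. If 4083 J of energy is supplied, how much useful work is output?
W_out = η·W_in = 0.89·4083 = 3633.87 J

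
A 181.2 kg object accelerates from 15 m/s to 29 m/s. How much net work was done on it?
W = ΔKE = ½m(v₂² − v₁²) = ½(181.2)(29² − 15²) = 55809.6 J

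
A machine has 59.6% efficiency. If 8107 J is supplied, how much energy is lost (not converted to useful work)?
W_lost = W_in(1 − η) = 8107·(1 − 0.596) = 3275 J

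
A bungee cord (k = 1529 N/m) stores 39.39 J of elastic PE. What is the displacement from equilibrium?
x = √(2·PE/k) = √(2·39.39/1529) = 0.227 m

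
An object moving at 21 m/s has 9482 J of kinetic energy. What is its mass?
m = 2·KE/v² = 2·9482/(21)² = 43.0 kg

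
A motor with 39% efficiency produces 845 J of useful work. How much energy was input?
W_in = W_out/η = 845/0.39 = 2167 J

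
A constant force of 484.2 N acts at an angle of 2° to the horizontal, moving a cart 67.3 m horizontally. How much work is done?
W = F·d·cosθ = (484.2)(67.3)cos(2°) = 32570 J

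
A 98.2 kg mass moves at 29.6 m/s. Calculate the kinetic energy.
KE = ½mv² = ½(98.2)(29.6)² = 43020 J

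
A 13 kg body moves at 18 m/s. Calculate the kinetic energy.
KE = ½mv² = ½(13)(18)² = 2106.0 J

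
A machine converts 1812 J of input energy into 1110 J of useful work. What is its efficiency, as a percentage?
η = W_out/W_in = 1110/1812 = 61.26%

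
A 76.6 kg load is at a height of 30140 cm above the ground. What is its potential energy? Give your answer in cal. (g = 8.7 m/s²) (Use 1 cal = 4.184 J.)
Convert to SI: m = 76.6 kg, h = 301.4 m
PE = mgh = (76.6)(8.7)(301.4) = 200859 J = 48010 cal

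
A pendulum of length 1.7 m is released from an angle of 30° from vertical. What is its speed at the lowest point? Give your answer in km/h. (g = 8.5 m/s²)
h = L(1 − cosθ) = 1.7(1 − cos30°) = 0.227757 m
v = √(2gh) = √(2·8.5·0.227757) = 1.96771 m/s = 7.084 km/h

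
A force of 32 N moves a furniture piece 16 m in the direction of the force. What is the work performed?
W = F·d = (32)(16) = 512.0 J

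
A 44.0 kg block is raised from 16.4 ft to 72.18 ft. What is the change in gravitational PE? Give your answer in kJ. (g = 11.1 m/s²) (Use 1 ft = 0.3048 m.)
Convert to SI: m = 44.0 kg, Δh = 17.0017 m
ΔPE = mgΔh = (44.0)(11.1)(17.0017) = 8303.65 J = 8.304 kJ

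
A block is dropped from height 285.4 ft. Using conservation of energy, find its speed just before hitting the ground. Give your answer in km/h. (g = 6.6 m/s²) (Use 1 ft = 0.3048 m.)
Convert to SI: h = 86.9899 m
mgh = ½mv² ⇒ v = √(2gh) = √(2·6.6·86.9899) = 33.8861 m/s = 122.0 km/h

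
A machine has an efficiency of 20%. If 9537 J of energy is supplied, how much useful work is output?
W_out = η·W_in = 0.2·9537 = 1907.4 J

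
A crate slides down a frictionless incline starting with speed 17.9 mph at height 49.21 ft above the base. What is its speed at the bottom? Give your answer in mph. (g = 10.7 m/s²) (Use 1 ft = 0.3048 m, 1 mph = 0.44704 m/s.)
Convert to SI: v₀ = 8.00202 m/s, h = 14.9992 m
½mv₀² + mgh = ½mv² ⇒ v = √(v₀² + 2gh) = √(8.00202² + 2·10.7·14.9992) = 19.6218 m/s = 43.89 mph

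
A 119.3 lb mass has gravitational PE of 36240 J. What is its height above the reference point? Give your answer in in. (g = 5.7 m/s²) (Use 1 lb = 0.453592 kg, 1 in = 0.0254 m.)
Convert to SI: m = 54.1135 kg, PE = 36240.0 J
h = PE/(mg) = 36240.0/(54.1135·5.7) = 117.492 m = 4626 in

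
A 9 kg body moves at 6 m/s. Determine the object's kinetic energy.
KE = ½mv² = ½(9)(6)² = 162.0 J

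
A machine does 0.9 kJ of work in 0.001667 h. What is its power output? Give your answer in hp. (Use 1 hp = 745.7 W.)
Convert to SI: W = 900.0 J, t = 6.0012 s
P = W/t = 900.0/6.0012 = 149.97 W = 0.2011 hp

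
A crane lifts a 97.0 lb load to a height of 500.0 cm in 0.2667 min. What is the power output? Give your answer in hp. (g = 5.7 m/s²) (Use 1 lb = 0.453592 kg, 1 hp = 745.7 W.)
Convert to SI: m = 43.9984 kg, h = 5.0 m, t = 16.002 s
P = mgh/t = (43.9984)(5.7)(5.0)/16.002 = 78.3624 W = 0.1051 hp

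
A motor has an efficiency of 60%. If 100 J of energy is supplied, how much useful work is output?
W_out = η·W_in = 0.6·100 = 60.0 J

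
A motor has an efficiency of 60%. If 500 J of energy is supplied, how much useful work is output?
W_out = η·W_in = 0.6·500 = 300.0 J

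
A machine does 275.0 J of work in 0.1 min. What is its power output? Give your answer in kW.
Convert to SI: W = 275.0 J, t = 6.0 s
P = W/t = 275.0/6.0 = 45.8333 W = 0.04583 kW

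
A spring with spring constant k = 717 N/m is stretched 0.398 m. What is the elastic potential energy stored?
PE = ½kx² = ½(717)(0.398)² = 56.79 J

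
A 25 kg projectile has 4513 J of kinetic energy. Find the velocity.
v = √(2·KE/m) = √(2·4513/25) = 19.0 m/s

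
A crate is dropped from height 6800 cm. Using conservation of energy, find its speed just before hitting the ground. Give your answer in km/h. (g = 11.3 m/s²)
Convert to SI: h = 68.0 m
mgh = ½mv² ⇒ v = √(2gh) = √(2·11.3·68.0) = 39.202 m/s = 141.1 km/h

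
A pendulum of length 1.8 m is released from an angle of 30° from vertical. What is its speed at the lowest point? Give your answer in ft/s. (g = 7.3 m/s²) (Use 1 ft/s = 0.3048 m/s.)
h = L(1 − cosθ) = 1.8(1 − cos30°) = 0.241154 m
v = √(2gh) = √(2·7.3·0.241154) = 1.87639 m/s = 6.156 ft/s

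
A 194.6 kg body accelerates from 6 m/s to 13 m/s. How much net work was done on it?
W = ΔKE = ½m(v₂² − v₁²) = ½(194.6)(13² − 6²) = 12940.9 J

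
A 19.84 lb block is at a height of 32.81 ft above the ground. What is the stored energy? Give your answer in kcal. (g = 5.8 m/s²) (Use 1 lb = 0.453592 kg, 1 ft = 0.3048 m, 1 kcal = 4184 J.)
Convert to SI: m = 8.99927 kg, h = 10.0005 m
PE = mgh = (8.99927)(5.8)(10.0005) = 521.983 J = 0.1248 kcal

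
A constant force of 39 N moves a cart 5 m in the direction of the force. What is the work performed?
W = F·d = (39)(5) = 195.0 J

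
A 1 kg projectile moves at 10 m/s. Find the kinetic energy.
KE = ½mv² = ½(1)(10)² = 50.0 J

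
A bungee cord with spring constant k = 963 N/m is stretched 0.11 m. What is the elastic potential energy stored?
PE = ½kx² = ½(963)(0.11)² = 5.826 J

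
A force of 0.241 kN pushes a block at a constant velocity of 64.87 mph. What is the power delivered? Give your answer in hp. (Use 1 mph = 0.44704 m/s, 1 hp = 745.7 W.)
Convert to SI: F = 241.0 N, v = 28.9995 m/s
P = Fv = (241.0)(28.9995) = 6988.88 W = 9.372 hp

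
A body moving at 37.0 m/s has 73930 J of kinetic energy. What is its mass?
m = 2·KE/v² = 2·73930/(37.0)² = 108.0 kg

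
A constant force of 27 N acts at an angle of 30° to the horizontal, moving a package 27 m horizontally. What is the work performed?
W = F·d·cosθ = (27)(27)cos(30°) = 631.3 J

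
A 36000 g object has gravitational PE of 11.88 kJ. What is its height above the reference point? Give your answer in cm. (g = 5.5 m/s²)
Convert to SI: m = 36.0 kg, PE = 11880.0 J
h = PE/(mg) = 11880.0/(36.0·5.5) = 60.0 m = 6000 cm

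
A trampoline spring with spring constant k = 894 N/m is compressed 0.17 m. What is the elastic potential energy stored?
PE = ½kx² = ½(894)(0.17)² = 12.92 J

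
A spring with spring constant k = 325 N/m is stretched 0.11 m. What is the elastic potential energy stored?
PE = ½kx² = ½(325)(0.11)² = 1.966 J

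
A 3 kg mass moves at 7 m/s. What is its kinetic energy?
KE = ½mv² = ½(3)(7)² = 73.5 J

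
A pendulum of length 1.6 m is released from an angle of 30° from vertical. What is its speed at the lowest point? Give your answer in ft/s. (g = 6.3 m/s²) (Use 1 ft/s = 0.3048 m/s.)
h = L(1 − cosθ) = 1.6(1 − cos30°) = 0.214359 m
v = √(2gh) = √(2·6.3·0.214359) = 1.64345 m/s = 5.392 ft/s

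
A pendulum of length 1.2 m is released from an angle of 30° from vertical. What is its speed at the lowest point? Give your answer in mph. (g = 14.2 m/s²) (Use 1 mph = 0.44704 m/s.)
h = L(1 − cosθ) = 1.2(1 − cos30°) = 0.16077 m
v = √(2gh) = √(2·14.2·0.16077) = 2.13679 m/s = 4.78 mph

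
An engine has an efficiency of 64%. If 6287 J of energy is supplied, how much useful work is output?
W_out = η·W_in = 0.64·6287 = 4023.68 J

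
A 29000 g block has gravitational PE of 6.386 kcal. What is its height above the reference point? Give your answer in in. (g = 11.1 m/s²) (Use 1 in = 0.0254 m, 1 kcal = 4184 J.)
Convert to SI: m = 29.0 kg, PE = 26719.0 J
h = PE/(mg) = 26719.0/(29.0·11.1) = 83.0041 m = 3268 in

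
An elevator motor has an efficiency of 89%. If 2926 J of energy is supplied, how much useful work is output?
W_out = η·W_in = 0.89·2926 = 2604.14 J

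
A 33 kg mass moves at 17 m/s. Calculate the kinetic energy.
KE = ½mv² = ½(33)(17)² = 4768.5 J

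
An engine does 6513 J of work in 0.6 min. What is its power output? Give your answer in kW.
Convert to SI: W = 6513.0 J, t = 36.0 s
P = W/t = 6513.0/36.0 = 180.917 W = 0.1809 kW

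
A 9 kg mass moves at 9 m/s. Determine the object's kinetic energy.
KE = ½mv² = ½(9)(9)² = 364.5 J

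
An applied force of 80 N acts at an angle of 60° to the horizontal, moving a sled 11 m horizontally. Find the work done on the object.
W = F·d·cosθ = (80)(11)cos(60°) = 440.0 J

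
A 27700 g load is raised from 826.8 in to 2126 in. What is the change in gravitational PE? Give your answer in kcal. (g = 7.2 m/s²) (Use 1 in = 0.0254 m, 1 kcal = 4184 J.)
Convert to SI: m = 27.7 kg, Δh = 32.9997 m
ΔPE = mgΔh = (27.7)(7.2)(32.9997) = 6581.46 J = 1.573 kcal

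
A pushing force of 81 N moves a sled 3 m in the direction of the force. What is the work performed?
W = F·d = (81)(3) = 243.0 J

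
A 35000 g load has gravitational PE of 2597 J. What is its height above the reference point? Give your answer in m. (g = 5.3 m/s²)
Convert to SI: m = 35.0 kg, PE = 2597.0 J
h = PE/(mg) = 2597.0/(35.0·5.3) = 14.0 m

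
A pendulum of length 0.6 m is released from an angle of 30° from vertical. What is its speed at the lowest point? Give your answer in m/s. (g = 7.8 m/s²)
h = L(1 − cosθ) = 0.6(1 − cos30°) = 0.0803848 m
v = √(2gh) = √(2·7.8·0.0803848) = 1.12 m/s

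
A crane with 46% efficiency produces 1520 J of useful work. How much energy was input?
W_in = W_out/η = 1520/0.46 = 3304 J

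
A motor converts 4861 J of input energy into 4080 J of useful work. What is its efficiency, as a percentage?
η = W_out/W_in = 4080/4861 = 83.93%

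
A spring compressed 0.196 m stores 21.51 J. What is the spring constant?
k = 2·PE/x² = 2·21.51/(0.196)² = 1120 N/m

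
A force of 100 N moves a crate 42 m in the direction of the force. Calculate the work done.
W = F·d = (100)(42) = 4200 J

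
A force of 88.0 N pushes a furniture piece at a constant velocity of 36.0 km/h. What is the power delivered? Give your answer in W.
Convert to SI: F = 88.0 N, v = 10.0 m/s
P = Fv = (88.0)(10.0) = 880.0 W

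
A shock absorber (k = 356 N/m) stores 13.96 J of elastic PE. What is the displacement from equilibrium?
x = √(2·PE/k) = √(2·13.96/356) = 0.28 m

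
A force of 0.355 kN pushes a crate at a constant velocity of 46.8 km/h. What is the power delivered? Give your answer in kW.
Convert to SI: F = 355.0 N, v = 13.0 m/s
P = Fv = (355.0)(13.0) = 4615.0 W = 4.615 kW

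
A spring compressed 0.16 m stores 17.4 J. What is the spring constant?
k = 2·PE/x² = 2·17.4/(0.16)² = 1359 N/m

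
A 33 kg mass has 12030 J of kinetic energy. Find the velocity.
v = √(2·KE/m) = √(2·12030/33) = 27.0 m/s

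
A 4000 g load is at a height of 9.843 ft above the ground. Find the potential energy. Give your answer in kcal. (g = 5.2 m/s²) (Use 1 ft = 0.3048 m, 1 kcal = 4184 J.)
Convert to SI: m = 4.0 kg, h = 3.00015 m
PE = mgh = (4.0)(5.2)(3.00015) = 62.403 J = 0.01491 kcal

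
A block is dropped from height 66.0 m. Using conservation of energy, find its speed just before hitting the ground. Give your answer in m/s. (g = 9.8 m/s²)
mgh = ½mv² ⇒ v = √(2gh) = √(2·9.8·66.0) = 35.97 m/s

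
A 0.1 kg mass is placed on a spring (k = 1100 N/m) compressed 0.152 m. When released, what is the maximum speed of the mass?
½kx² = ½mv² ⇒ v = x√(k/m) = (0.152)√(1100/0.1) = 15.94 m/s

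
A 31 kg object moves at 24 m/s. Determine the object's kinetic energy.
KE = ½mv² = ½(31)(24)² = 8928.0 J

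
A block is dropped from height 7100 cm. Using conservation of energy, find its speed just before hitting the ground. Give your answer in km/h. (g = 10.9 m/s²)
Convert to SI: h = 71.0 m
mgh = ½mv² ⇒ v = √(2gh) = √(2·10.9·71.0) = 39.3421 m/s = 141.6 km/h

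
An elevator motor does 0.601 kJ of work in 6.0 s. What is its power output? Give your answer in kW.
Convert to SI: W = 601.0 J, t = 6.0 s
P = W/t = 601.0/6.0 = 100.167 W = 0.1002 kW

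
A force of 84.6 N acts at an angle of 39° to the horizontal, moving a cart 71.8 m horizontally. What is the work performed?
W = F·d·cosθ = (84.6)(71.8)cos(39°) = 4721 J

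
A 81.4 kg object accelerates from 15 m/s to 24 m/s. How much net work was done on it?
W = ΔKE = ½m(v₂² − v₁²) = ½(81.4)(24² − 15²) = 14285.7 J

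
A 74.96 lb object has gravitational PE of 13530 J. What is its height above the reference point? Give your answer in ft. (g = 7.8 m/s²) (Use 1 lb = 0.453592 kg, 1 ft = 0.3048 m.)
Convert to SI: m = 34.0013 kg, PE = 13530.0 J
h = PE/(mg) = 13530.0/(34.0013·7.8) = 51.0162 m = 167.4 ft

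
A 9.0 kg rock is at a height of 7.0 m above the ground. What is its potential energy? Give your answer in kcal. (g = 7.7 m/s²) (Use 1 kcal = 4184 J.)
PE = mgh = (9.0)(7.7)(7.0) = 485.1 J = 0.1159 kcal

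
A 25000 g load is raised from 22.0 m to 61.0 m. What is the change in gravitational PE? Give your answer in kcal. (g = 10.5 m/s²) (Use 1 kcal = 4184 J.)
Convert to SI: m = 25.0 kg, Δh = 39.0 m
ΔPE = mgΔh = (25.0)(10.5)(39.0) = 10237.5 J = 2.447 kcal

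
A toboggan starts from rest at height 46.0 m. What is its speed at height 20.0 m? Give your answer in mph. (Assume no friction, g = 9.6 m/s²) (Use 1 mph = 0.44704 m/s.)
mgh₁ = mgh₂ + ½mv² ⇒ v = √(2g(h₁−h₂)) = √(2·9.6·26.0) = 22.3428 m/s = 49.98 mph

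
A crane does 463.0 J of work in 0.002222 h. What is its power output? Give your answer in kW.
Convert to SI: W = 463.0 J, t = 7.9992 s
P = W/t = 463.0/7.9992 = 57.8808 W = 0.05788 kW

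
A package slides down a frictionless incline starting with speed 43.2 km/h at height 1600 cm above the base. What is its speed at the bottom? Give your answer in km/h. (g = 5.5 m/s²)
Convert to SI: v₀ = 12.0 m/s, h = 16.0 m
½mv₀² + mgh = ½mv² ⇒ v = √(v₀² + 2gh) = √(12.0² + 2·5.5·16.0) = 17.8885 m/s = 64.4 km/h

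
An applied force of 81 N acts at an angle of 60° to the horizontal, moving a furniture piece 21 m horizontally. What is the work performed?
W = F·d·cosθ = (81)(21)cos(60°) = 850.5 J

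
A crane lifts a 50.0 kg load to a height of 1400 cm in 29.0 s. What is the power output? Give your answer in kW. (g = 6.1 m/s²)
Convert to SI: m = 50.0 kg, h = 14.0 m, t = 29.0 s
P = mgh/t = (50.0)(6.1)(14.0)/29.0 = 147.241 W = 0.1472 kW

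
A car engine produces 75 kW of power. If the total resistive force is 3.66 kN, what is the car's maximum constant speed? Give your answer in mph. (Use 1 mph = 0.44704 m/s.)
Convert to SI: F = 3660.0 N
P = Fv ⇒ v = P/F = 75000 W/3660.0 N = 20.4918 m/s = 45.84 mph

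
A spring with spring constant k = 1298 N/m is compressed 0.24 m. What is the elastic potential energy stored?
PE = ½kx² = ½(1298)(0.24)² = 37.38 J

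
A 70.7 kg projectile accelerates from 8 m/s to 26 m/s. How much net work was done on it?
W = ΔKE = ½m(v₂² − v₁²) = ½(70.7)(26² − 8²) = 21634.2 J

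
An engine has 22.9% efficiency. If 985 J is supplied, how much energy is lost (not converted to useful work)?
W_lost = W_in(1 − η) = 985·(1 − 0.229) = 759.4 J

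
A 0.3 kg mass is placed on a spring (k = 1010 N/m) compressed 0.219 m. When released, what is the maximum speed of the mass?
½kx² = ½mv² ⇒ v = x√(k/m) = (0.219)√(1010/0.3) = 12.71 m/s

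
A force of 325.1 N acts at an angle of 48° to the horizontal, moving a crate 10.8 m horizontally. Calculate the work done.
W = F·d·cosθ = (325.1)(10.8)cos(48°) = 2349 J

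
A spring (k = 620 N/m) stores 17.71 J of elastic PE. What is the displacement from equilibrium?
x = √(2·PE/k) = √(2·17.71/620) = 0.239 m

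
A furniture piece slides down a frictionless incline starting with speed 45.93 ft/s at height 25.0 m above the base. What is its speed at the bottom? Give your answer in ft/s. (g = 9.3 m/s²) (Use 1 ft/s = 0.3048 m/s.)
Convert to SI: v₀ = 13.9995 m/s, h = 25.0 m
½mv₀² + mgh = ½mv² ⇒ v = √(v₀² + 2gh) = √(13.9995² + 2·9.3·25.0) = 25.7096 m/s = 84.35 ft/s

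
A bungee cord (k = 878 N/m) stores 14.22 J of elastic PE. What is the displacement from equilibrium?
x = √(2·PE/k) = √(2·14.22/878) = 0.18 m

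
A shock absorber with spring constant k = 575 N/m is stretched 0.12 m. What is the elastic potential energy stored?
PE = ½kx² = ½(575)(0.12)² = 4.14 J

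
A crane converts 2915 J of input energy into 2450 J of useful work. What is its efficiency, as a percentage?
η = W_out/W_in = 2450/2915 = 84.05%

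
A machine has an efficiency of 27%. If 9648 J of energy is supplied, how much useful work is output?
W_out = η·W_in = 0.27·9648 = 2604.96 J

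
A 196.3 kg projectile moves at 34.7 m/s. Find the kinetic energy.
KE = ½mv² = ½(196.3)(34.7)² = 118200 J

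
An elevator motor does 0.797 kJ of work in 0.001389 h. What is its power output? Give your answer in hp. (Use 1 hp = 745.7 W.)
Convert to SI: W = 797.0 J, t = 5.0004 s
P = W/t = 797.0/5.0004 = 159.387 W = 0.2137 hp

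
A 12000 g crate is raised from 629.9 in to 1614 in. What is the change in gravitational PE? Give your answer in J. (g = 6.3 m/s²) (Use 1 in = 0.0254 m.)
Convert to SI: m = 12.0 kg, Δh = 24.9961 m
ΔPE = mgΔh = (12.0)(6.3)(24.9961) = 1890 J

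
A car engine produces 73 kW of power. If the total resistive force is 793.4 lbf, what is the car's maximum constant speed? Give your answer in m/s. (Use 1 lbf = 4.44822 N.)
Convert to SI: F = 3529.22 N
P = Fv ⇒ v = P/F = 73000 W/3529.22 N = 20.68 m/s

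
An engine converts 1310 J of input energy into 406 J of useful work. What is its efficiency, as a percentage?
η = W_out/W_in = 406/1310 = 30.99%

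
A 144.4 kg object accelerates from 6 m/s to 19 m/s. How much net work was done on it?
W = ΔKE = ½m(v₂² − v₁²) = ½(144.4)(19² − 6²) = 23465.0 J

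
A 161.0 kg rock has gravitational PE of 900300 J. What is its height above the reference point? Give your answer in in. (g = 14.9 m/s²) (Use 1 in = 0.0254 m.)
h = PE/(mg) = 900300/(161.0·14.9) = 375.297 m = 14780 in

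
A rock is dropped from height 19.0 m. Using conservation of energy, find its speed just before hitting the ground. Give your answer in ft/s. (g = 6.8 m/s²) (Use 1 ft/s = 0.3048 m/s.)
mgh = ½mv² ⇒ v = √(2gh) = √(2·6.8·19.0) = 16.0748 m/s = 52.74 ft/s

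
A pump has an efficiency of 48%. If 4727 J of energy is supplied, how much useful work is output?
W_out = η·W_in = 0.48·4727 = 2268.96 J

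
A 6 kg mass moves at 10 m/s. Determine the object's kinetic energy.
KE = ½mv² = ½(6)(10)² = 300.0 J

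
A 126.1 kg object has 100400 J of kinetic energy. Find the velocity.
v = √(2·KE/m) = √(2·100400/126.1) = 39.9 m/s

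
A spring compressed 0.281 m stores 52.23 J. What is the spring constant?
k = 2·PE/x² = 2·52.23/(0.281)² = 1323 N/m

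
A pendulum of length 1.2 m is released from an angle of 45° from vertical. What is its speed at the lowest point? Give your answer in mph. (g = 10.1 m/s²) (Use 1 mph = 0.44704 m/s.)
h = L(1 − cosθ) = 1.2(1 − cos45°) = 0.351472 m
v = √(2gh) = √(2·10.1·0.351472) = 2.66453 m/s = 5.96 mph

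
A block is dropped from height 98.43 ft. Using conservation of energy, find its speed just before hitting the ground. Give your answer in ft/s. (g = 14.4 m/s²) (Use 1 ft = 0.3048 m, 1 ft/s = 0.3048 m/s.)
Convert to SI: h = 30.0015 m
mgh = ½mv² ⇒ v = √(2gh) = √(2·14.4·30.0015) = 29.3946 m/s = 96.44 ft/s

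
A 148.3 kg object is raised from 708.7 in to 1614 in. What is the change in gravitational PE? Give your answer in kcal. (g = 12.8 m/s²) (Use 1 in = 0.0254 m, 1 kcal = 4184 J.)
Convert to SI: m = 148.3 kg, Δh = 22.9946 m
ΔPE = mgΔh = (148.3)(12.8)(22.9946) = 43649.3 J = 10.43 kcal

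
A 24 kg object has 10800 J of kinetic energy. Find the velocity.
v = √(2·KE/m) = √(2·10800/24) = 30.0 m/s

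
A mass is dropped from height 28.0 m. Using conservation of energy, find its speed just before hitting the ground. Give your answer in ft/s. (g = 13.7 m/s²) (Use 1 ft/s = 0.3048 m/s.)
mgh = ½mv² ⇒ v = √(2gh) = √(2·13.7·28.0) = 27.6984 m/s = 90.87 ft/s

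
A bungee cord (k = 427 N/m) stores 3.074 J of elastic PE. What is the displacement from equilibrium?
x = √(2·PE/k) = √(2·3.074/427) = 0.12 m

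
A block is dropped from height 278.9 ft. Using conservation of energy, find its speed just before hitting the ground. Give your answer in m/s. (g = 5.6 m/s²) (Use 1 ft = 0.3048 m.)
Convert to SI: h = 85.0087 m
mgh = ½mv² ⇒ v = √(2gh) = √(2·5.6·85.0087) = 30.86 m/s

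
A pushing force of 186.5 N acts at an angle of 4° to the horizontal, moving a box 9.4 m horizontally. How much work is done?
W = F·d·cosθ = (186.5)(9.4)cos(4°) = 1749 J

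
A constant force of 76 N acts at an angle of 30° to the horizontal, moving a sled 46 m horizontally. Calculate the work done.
W = F·d·cosθ = (76)(46)cos(30°) = 3028 J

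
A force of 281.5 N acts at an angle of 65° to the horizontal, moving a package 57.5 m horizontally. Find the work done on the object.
W = F·d·cosθ = (281.5)(57.5)cos(65°) = 6841 J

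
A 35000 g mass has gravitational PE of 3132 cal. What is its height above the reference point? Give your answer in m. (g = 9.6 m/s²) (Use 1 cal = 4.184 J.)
Convert to SI: m = 35.0 kg, PE = 13104.3 J
h = PE/(mg) = 13104.3/(35.0·9.6) = 39.0 m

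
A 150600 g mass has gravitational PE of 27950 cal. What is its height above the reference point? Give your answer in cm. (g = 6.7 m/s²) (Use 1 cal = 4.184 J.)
Convert to SI: m = 150.6 kg, PE = 116943 J
h = PE/(mg) = 116943/(150.6·6.7) = 115.897 m = 11590 cm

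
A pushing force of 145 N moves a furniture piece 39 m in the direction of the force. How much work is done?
W = F·d = (145)(39) = 5655 J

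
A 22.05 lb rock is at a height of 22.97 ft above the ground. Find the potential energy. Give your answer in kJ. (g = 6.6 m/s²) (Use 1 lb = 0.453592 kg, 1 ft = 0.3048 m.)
Convert to SI: m = 10.0017 kg, h = 7.00126 m
PE = mgh = (10.0017)(6.6)(7.00126) = 462.162 J = 0.4622 kJ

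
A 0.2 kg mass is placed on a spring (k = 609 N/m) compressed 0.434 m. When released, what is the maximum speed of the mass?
½kx² = ½mv² ⇒ v = x√(k/m) = (0.434)√(609/0.2) = 23.95 m/s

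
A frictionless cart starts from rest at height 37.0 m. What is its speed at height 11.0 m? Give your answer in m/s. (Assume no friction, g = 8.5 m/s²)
mgh₁ = mgh₂ + ½mv² ⇒ v = √(2g(h₁−h₂)) = √(2·8.5·26.0) = 21.02 m/s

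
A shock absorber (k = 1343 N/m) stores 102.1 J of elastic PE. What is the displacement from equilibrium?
x = √(2·PE/k) = √(2·102.1/1343) = 0.3899 m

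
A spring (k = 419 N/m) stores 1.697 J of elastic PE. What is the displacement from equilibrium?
x = √(2·PE/k) = √(2·1.697/419) = 0.09 m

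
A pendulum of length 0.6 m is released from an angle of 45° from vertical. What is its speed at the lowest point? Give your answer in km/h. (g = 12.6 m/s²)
h = L(1 − cosθ) = 0.6(1 − cos45°) = 0.175736 m
v = √(2gh) = √(2·12.6·0.175736) = 2.10441 m/s = 7.576 km/h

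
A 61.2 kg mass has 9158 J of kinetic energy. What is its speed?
v = √(2·KE/m) = √(2·9158/61.2) = 17.3 m/s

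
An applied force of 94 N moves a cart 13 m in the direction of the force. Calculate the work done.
W = F·d = (94)(13) = 1222 J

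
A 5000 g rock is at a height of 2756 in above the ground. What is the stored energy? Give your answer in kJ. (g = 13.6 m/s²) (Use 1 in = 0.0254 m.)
Convert to SI: m = 5.0 kg, h = 70.0024 m
PE = mgh = (5.0)(13.6)(70.0024) = 4760.16 J = 4.76 kJ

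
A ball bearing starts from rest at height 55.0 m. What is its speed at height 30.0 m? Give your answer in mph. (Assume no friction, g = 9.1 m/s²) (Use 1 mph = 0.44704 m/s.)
mgh₁ = mgh₂ + ½mv² ⇒ v = √(2g(h₁−h₂)) = √(2·9.1·25.0) = 21.3307 m/s = 47.72 mph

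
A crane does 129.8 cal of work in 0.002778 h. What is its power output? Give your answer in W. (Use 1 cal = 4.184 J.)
Convert to SI: W = 543.083 J, t = 10.0008 s
P = W/t = 543.083/10.0008 = 54.3 W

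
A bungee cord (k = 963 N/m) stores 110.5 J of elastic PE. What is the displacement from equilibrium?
x = √(2·PE/k) = √(2·110.5/963) = 0.4791 m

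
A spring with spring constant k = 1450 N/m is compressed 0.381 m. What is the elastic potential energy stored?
PE = ½kx² = ½(1450)(0.381)² = 105.2 J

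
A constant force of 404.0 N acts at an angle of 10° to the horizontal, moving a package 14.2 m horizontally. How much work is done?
W = F·d·cosθ = (404.0)(14.2)cos(10°) = 5650 J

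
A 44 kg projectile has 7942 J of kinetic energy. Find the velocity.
v = √(2·KE/m) = √(2·7942/44) = 19.0 m/s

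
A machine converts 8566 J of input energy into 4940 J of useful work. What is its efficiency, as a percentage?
η = W_out/W_in = 4940/8566 = 57.67%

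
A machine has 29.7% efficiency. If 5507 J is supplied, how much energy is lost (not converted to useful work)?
W_lost = W_in(1 − η) = 5507·(1 − 0.297) = 3871 J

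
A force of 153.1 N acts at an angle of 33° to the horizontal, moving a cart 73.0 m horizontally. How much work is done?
W = F·d·cosθ = (153.1)(73.0)cos(33°) = 9373 J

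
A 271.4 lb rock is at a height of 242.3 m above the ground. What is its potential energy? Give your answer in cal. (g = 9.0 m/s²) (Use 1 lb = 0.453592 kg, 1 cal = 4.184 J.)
Convert to SI: m = 123.105 kg, h = 242.3 m
PE = mgh = (123.105)(9.0)(242.3) = 268455 J = 64160 cal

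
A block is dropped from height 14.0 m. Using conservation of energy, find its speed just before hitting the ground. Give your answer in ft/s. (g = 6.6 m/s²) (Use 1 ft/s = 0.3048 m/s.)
mgh = ½mv² ⇒ v = √(2gh) = √(2·6.6·14.0) = 13.5941 m/s = 44.6 ft/s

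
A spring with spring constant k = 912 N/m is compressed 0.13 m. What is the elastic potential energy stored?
PE = ½kx² = ½(912)(0.13)² = 7.706 J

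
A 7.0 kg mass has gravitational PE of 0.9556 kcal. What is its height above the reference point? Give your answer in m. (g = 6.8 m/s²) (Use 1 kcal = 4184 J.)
Convert to SI: m = 7.0 kg, PE = 3998.23 J
h = PE/(mg) = 3998.23/(7.0·6.8) = 84.0 m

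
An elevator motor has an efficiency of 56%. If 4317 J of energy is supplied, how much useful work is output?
W_out = η·W_in = 0.56·4317 = 2417.52 J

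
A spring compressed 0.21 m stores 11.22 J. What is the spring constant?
k = 2·PE/x² = 2·11.22/(0.21)² = 508.8 N/m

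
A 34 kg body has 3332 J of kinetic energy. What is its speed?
v = √(2·KE/m) = √(2·3332/34) = 14.0 m/s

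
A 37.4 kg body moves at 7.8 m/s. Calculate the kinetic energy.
KE = ½mv² = ½(37.4)(7.8)² = 1138 J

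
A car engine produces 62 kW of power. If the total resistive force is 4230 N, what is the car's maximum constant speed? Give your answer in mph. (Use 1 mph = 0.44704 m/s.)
P = Fv ⇒ v = P/F = 62000 W/4230.0 N = 14.6572 m/s = 32.79 mph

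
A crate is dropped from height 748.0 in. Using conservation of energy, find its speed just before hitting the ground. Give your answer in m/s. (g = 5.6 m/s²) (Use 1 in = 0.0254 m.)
Convert to SI: h = 18.9992 m
mgh = ½mv² ⇒ v = √(2gh) = √(2·5.6·18.9992) = 14.59 m/s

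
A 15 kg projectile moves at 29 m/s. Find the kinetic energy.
KE = ½mv² = ½(15)(29)² = 6307.5 J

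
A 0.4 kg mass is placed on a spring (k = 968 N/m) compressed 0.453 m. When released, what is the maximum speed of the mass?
½kx² = ½mv² ⇒ v = x√(k/m) = (0.453)√(968/0.4) = 22.28 m/s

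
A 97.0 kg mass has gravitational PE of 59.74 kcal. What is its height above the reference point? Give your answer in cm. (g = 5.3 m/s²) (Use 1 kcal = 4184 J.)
Convert to SI: m = 97.0 kg, PE = 249952 J
h = PE/(mg) = 249952/(97.0·5.3) = 486.194 m = 48620 cm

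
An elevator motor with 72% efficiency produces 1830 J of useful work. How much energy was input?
W_in = W_out/η = 1830/0.72 = 2542 J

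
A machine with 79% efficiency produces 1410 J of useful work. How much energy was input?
W_in = W_out/η = 1410/0.79 = 1785 J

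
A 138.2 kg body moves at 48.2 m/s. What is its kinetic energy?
KE = ½mv² = ½(138.2)(48.2)² = 160500 J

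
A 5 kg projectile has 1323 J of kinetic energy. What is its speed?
v = √(2·KE/m) = √(2·1323/5) = 23.0 m/s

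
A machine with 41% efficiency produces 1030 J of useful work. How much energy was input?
W_in = W_out/η = 1030/0.41 = 2512 J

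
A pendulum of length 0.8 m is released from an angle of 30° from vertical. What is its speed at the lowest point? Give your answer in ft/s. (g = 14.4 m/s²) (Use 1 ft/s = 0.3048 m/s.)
h = L(1 − cosθ) = 0.8(1 − cos30°) = 0.10718 m
v = √(2gh) = √(2·14.4·0.10718) = 1.75692 m/s = 5.764 ft/s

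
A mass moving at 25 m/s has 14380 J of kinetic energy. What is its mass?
m = 2·KE/v² = 2·14380/(25)² = 46.02 kg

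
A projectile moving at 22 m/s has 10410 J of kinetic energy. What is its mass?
m = 2·KE/v² = 2·10410/(22)² = 43.02 kg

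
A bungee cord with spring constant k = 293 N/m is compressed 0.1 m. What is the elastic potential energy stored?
PE = ½kx² = ½(293)(0.1)² = 1.465 J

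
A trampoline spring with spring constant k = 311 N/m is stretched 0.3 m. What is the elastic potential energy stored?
PE = ½kx² = ½(311)(0.3)² = 14.0 J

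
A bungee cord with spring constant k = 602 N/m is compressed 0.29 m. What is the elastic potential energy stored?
PE = ½kx² = ½(602)(0.29)² = 25.31 J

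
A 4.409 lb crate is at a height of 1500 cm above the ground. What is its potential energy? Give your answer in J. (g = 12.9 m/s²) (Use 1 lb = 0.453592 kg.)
Convert to SI: m = 1.99989 kg, h = 15.0 m
PE = mgh = (1.99989)(12.9)(15.0) = 387.0 J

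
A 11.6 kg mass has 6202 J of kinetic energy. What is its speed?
v = √(2·KE/m) = √(2·6202/11.6) = 32.7 m/s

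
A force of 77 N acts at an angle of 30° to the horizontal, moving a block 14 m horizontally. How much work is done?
W = F·d·cosθ = (77)(14)cos(30°) = 933.6 J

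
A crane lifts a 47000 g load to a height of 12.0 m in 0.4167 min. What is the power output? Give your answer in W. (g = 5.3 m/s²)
Convert to SI: m = 47.0 kg, h = 12.0 m, t = 25.002 s
P = mgh/t = (47.0)(5.3)(12.0)/25.002 = 119.6 W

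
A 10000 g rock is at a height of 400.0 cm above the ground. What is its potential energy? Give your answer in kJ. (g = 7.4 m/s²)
Convert to SI: m = 10.0 kg, h = 4.0 m
PE = mgh = (10.0)(7.4)(4.0) = 296.0 J = 0.296 kJ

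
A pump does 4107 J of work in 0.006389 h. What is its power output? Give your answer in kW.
Convert to SI: W = 4107.0 J, t = 23.0004 s
P = W/t = 4107.0/23.0004 = 178.562 W = 0.1786 kW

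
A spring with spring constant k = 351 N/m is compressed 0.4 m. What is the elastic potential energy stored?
PE = ½kx² = ½(351)(0.4)² = 28.08 J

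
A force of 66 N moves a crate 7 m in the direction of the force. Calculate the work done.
W = F·d = (66)(7) = 462.0 J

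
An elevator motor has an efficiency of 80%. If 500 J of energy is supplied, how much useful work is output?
W_out = η·W_in = 0.8·500 = 400.0 J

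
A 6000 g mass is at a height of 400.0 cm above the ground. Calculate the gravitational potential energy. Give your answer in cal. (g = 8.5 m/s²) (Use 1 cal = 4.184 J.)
Convert to SI: m = 6.0 kg, h = 4.0 m
PE = mgh = (6.0)(8.5)(4.0) = 204.0 J = 48.76 cal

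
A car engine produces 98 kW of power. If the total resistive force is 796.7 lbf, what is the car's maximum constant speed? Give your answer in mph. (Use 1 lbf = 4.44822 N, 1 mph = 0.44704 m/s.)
Convert to SI: F = 3543.9 N
P = Fv ⇒ v = P/F = 98000 W/3543.9 N = 27.6532 m/s = 61.86 mph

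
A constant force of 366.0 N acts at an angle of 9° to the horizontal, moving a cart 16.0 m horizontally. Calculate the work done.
W = F·d·cosθ = (366.0)(16.0)cos(9°) = 5784 J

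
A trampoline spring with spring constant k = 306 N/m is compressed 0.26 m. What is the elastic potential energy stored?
PE = ½kx² = ½(306)(0.26)² = 10.34 J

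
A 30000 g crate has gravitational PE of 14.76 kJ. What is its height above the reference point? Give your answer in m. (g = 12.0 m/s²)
Convert to SI: m = 30.0 kg, PE = 14760.0 J
h = PE/(mg) = 14760.0/(30.0·12.0) = 41.0 m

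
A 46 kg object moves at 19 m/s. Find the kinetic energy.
KE = ½mv² = ½(46)(19)² = 8303.0 J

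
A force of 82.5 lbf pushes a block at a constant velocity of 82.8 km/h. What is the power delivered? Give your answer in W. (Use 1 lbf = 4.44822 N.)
Convert to SI: F = 366.978 N, v = 23.0 m/s
P = Fv = (366.978)(23.0) = 8440 W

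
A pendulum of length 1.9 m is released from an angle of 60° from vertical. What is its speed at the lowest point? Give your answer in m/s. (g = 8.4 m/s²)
h = L(1 − cosθ) = 1.9(1 − cos60°) = 0.95 m
v = √(2gh) = √(2·8.4·0.95) = 3.995 m/s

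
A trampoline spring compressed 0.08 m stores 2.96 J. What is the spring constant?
k = 2·PE/x² = 2·2.96/(0.08)² = 925.0 N/m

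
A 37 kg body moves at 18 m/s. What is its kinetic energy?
KE = ½mv² = ½(37)(18)² = 5994.0 J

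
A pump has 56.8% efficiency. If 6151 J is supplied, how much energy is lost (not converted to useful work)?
W_lost = W_in(1 − η) = 6151·(1 − 0.568) = 2657 J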